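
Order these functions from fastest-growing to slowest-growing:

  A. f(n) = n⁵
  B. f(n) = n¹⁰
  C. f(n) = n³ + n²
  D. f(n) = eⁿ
D > B > A > C

Comparing growth rates:
D = eⁿ is O(eⁿ)
B = n¹⁰ is O(n¹⁰)
A = n⁵ is O(n⁵)
C = n³ + n² is O(n³)

Therefore, the order from fastest to slowest is: D > B > A > C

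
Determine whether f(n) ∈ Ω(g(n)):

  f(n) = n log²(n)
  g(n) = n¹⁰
False

f(n) = n log²(n) is O(n log² n), and g(n) = n¹⁰ is O(n¹⁰).
Since O(n log² n) grows slower than O(n¹⁰), f(n) = Ω(g(n)) is false.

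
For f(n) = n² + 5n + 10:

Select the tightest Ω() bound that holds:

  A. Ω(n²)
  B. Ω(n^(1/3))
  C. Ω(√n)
A

f(n) = n² + 5n + 10 is Ω(n²).
All listed options are valid Big-Ω bounds (lower bounds),
but Ω(n²) is the tightest (largest valid bound).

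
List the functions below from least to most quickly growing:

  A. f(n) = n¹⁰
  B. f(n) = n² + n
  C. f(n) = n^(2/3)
C < B < A

Comparing growth rates:
C = n^(2/3) is O(n^(2/3))
B = n² + n is O(n²)
A = n¹⁰ is O(n¹⁰)

Therefore, the order from slowest to fastest is: C < B < A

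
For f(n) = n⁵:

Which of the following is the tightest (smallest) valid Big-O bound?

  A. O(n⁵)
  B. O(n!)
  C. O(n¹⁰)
A

f(n) = n⁵ is O(n⁵).
All listed options are valid Big-O bounds (upper bounds),
but O(n⁵) is the tightest (smallest valid bound).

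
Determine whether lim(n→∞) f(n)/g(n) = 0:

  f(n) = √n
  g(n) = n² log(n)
True

f(n) = √n is O(√n), and g(n) = n² log(n) is O(n² log n).
Since O(√n) grows strictly slower than O(n² log n), f(n) = o(g(n)) is true.
This means lim(n→∞) f(n)/g(n) = 0.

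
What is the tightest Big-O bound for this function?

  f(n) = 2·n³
O(n³)

The dominant term in 2·n³ is 2·n³, which is Θ(n³).
Constants are absorbed, so the tightest bound is O(n³).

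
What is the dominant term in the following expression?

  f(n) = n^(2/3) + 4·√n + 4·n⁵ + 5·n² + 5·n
4·n⁵

Looking at each term:
  - n^(2/3) is O(n^(2/3))
  - 4·√n is O(√n)
  - 4·n⁵ is O(n⁵)
  - 5·n² is O(n²)
  - 5·n is O(n)

The term 4·n⁵ (O(n⁵)) grows fastest and dominates all others.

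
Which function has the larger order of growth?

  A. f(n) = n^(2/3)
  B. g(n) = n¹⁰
B

f(n) = n^(2/3) is O(n^(2/3)), while g(n) = n¹⁰ is O(n¹⁰).
Since O(n¹⁰) grows faster than O(n^(2/3)), g(n) dominates.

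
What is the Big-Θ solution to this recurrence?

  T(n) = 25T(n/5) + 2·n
Θ(n²)

Master Theorem: a = 25, b = 5, f(n) = 2·n.
Compute the critical exponent d = log₅(25) = 2.
Compare f(n) = Θ(n) against n^d:
  k = 1 < d = 2, so f(n) = O(n^(d-ε)) — Case 1.
  The recursion cost dominates: T(n) = Θ(n^d) = Θ(n²).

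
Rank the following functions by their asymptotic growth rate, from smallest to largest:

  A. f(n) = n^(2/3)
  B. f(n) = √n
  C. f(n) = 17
C < B < A

Comparing growth rates:
C = 17 is O(1)
B = √n is O(√n)
A = n^(2/3) is O(n^(2/3))

Therefore, the order from slowest to fastest is: C < B < A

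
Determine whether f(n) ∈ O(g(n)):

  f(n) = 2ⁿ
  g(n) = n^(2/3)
False

f(n) = 2ⁿ is O(2ⁿ), and g(n) = n^(2/3) is O(n^(2/3)).
Since O(2ⁿ) grows faster than O(n^(2/3)), f(n) = O(g(n)) is false.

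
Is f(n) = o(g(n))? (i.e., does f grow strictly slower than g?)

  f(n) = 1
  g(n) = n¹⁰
True

f(n) = 1 is O(1), and g(n) = n¹⁰ is O(n¹⁰).
Since O(1) grows strictly slower than O(n¹⁰), f(n) = o(g(n)) is true.
This means lim(n→∞) f(n)/g(n) = 0.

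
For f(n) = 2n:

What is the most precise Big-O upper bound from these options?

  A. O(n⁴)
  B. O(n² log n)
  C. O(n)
C

f(n) = 2n is O(n).
All listed options are valid Big-O bounds (upper bounds),
but O(n) is the tightest (smallest valid bound).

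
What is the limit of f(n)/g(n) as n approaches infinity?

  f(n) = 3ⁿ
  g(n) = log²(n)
∞

Since 3ⁿ (O(3ⁿ)) grows faster than log²(n) (O(log² n)),
the ratio f(n)/g(n) → ∞ as n → ∞.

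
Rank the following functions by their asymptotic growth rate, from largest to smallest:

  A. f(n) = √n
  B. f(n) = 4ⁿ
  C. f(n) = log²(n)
B > A > C

Comparing growth rates:
B = 4ⁿ is O(4ⁿ)
A = √n is O(√n)
C = log²(n) is O(log² n)

Therefore, the order from fastest to slowest is: B > A > C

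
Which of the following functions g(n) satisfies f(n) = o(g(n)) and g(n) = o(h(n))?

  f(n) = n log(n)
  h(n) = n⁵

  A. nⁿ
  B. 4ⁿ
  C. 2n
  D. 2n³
D

We need g(n) with n log(n) = o(g(n)) and g(n) = o(n⁵), i.e. O(n log n) ≺ g ≺ O(n⁵).
Check each option:
  A. nⁿ — O(nⁿ) does not grow strictly slower than h(n)
  B. 4ⁿ — O(4ⁿ) does not grow strictly slower than h(n)
  C. 2n — O(n) does not grow strictly faster than f(n)
  D. 2n³ — O(n³) is strictly between O(n log n) and O(n⁵) ✓

Only option D (2n³) lies strictly between.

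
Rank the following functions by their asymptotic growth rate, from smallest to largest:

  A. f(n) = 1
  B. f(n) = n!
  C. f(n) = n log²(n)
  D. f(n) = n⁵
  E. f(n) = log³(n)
A < E < C < D < B

Comparing growth rates:
A = 1 is O(1)
E = log³(n) is O(log³ n)
C = n log²(n) is O(n log² n)
D = n⁵ is O(n⁵)
B = n! is O(n!)

Therefore, the order from slowest to fastest is: A < E < C < D < B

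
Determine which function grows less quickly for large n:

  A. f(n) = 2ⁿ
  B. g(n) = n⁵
B

f(n) = 2ⁿ is O(2ⁿ), while g(n) = n⁵ is O(n⁵).
Since O(n⁵) grows slower than O(2ⁿ), g(n) is dominated.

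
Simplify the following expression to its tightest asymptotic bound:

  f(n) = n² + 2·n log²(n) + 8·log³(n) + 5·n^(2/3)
Θ(n²)

Order the terms by growth rate: 8·log³(n) ≺ 5·n^(2/3) ≺ 2·n log²(n) ≺ n².
The fastest-growing term n² dominates as n → ∞; dropping its constant factor gives Θ(n²).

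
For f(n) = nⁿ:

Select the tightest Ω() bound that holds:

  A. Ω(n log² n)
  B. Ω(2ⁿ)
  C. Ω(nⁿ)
C

f(n) = nⁿ is Ω(nⁿ).
All listed options are valid Big-Ω bounds (lower bounds),
but Ω(nⁿ) is the tightest (largest valid bound).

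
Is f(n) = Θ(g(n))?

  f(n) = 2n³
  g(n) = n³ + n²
True

f(n) = 2n³ and g(n) = n³ + n² are both O(n³).
Since they have the same asymptotic growth rate, f(n) = Θ(g(n)) is true.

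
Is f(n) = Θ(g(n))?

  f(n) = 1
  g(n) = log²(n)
False

f(n) = 1 is O(1), and g(n) = log²(n) is O(log² n).
Since they have different growth rates, f(n) = Θ(g(n)) is false.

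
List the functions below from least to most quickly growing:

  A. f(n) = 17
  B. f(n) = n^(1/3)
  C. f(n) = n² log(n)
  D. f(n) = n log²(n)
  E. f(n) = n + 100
A < B < E < D < C

Comparing growth rates:
A = 17 is O(1)
B = n^(1/3) is O(n^(1/3))
E = n + 100 is O(n)
D = n log²(n) is O(n log² n)
C = n² log(n) is O(n² log n)

Therefore, the order from slowest to fastest is: A < B < E < D < C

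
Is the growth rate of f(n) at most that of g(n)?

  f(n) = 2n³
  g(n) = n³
True

f(n) = 2n³ and g(n) = n³ are both O(n³).
Big-O permits equal growth rates (f ≤ c·g for some c), so f(n) = O(g(n)) is true.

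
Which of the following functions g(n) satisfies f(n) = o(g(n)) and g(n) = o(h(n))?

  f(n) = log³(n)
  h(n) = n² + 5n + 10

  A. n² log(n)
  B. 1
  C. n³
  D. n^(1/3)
D

We need g(n) with log³(n) = o(g(n)) and g(n) = o(n² + 5n + 10), i.e. O(log³ n) ≺ g ≺ O(n²).
Check each option:
  A. n² log(n) — O(n² log n) does not grow strictly slower than h(n)
  B. 1 — O(1) does not grow strictly faster than f(n)
  C. n³ — O(n³) does not grow strictly slower than h(n)
  D. n^(1/3) — O(n^(1/3)) is strictly between O(log³ n) and O(n²) ✓

Only option D (n^(1/3)) lies strictly between.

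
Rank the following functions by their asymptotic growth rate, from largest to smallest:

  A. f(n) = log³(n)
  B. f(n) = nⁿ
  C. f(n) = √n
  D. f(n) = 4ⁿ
B > D > C > A

Comparing growth rates:
B = nⁿ is O(nⁿ)
D = 4ⁿ is O(4ⁿ)
C = √n is O(√n)
A = log³(n) is O(log³ n)

Therefore, the order from fastest to slowest is: B > D > C > A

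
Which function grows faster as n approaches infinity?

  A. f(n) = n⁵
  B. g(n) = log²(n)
A

f(n) = n⁵ is O(n⁵), while g(n) = log²(n) is O(log² n).
Since O(n⁵) grows faster than O(log² n), f(n) dominates.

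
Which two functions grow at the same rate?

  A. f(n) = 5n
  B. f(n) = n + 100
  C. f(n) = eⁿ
A and B

Examining each function:
  A. 5n is O(n)
  B. n + 100 is O(n)
  C. eⁿ is O(eⁿ)

Functions A and B both have the same complexity class.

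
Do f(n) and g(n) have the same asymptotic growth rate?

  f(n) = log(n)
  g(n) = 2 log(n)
True

f(n) = log(n) and g(n) = 2 log(n) are both O(log n).
Since they have the same asymptotic growth rate, f(n) = Θ(g(n)) is true.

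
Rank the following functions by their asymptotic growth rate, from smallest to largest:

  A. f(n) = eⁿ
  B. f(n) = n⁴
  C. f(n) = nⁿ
B < A < C

Comparing growth rates:
B = n⁴ is O(n⁴)
A = eⁿ is O(eⁿ)
C = nⁿ is O(nⁿ)

Therefore, the order from slowest to fastest is: B < A < C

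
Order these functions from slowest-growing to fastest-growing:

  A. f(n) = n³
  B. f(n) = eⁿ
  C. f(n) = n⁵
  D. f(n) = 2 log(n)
D < A < C < B

Comparing growth rates:
D = 2 log(n) is O(log n)
A = n³ is O(n³)
C = n⁵ is O(n⁵)
B = eⁿ is O(eⁿ)

Therefore, the order from slowest to fastest is: D < A < C < B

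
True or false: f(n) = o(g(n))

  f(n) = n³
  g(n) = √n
False

f(n) = n³ is O(n³), and g(n) = √n is O(√n).
Since O(n³) grows faster than or equal to O(√n), f(n) = o(g(n)) is false.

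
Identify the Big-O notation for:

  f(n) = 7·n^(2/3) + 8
O(n^(2/3))

The dominant term in 7·n^(2/3) + 8 is 7·n^(2/3), which is Θ(n^(2/3)).
Lower-order terms (8) are asymptotically negligible.
Constants are absorbed, so the tightest bound is O(n^(2/3)).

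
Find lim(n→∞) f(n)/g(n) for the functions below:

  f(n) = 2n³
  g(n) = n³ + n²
2

Since 2n³ and n³ + n² have the same growth rate (O(n³)),
the ratio converges to a constant: 2.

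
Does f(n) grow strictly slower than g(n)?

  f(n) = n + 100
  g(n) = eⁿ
True

f(n) = n + 100 is O(n), and g(n) = eⁿ is O(eⁿ).
Since O(n) grows strictly slower than O(eⁿ), f(n) = o(g(n)) is true.
This means lim(n→∞) f(n)/g(n) = 0.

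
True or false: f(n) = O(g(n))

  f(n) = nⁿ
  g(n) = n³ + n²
False

f(n) = nⁿ is O(nⁿ), and g(n) = n³ + n² is O(n³).
Since O(nⁿ) grows faster than O(n³), f(n) = O(g(n)) is false.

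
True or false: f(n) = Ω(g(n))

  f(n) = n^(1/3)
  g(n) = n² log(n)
False

f(n) = n^(1/3) is O(n^(1/3)), and g(n) = n² log(n) is O(n² log n).
Since O(n^(1/3)) grows slower than O(n² log n), f(n) = Ω(g(n)) is false.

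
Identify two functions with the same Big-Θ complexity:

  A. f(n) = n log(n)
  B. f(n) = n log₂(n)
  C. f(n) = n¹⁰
A and B

Examining each function:
  A. n log(n) is O(n log n)
  B. n log₂(n) is O(n log n)
  C. n¹⁰ is O(n¹⁰)

Functions A and B both have the same complexity class.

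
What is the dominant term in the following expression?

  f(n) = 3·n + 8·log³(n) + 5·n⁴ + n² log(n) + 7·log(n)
5·n⁴

Looking at each term:
  - 3·n is O(n)
  - 8·log³(n) is O(log³ n)
  - 5·n⁴ is O(n⁴)
  - n² log(n) is O(n² log n)
  - 7·log(n) is O(log n)

The term 5·n⁴ (O(n⁴)) grows fastest and dominates all others.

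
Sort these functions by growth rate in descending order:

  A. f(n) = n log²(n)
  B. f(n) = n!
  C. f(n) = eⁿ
B > C > A

Comparing growth rates:
B = n! is O(n!)
C = eⁿ is O(eⁿ)
A = n log²(n) is O(n log² n)

Therefore, the order from fastest to slowest is: B > C > A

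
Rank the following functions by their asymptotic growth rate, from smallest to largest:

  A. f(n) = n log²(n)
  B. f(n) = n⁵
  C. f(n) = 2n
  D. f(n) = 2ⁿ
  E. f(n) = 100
E < C < A < B < D

Comparing growth rates:
E = 100 is O(1)
C = 2n is O(n)
A = n log²(n) is O(n log² n)
B = n⁵ is O(n⁵)
D = 2ⁿ is O(2ⁿ)

Therefore, the order from slowest to fastest is: E < C < A < B < D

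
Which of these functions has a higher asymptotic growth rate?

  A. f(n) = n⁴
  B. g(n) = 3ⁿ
B

f(n) = n⁴ is O(n⁴), while g(n) = 3ⁿ is O(3ⁿ).
Since O(3ⁿ) grows faster than O(n⁴), g(n) dominates.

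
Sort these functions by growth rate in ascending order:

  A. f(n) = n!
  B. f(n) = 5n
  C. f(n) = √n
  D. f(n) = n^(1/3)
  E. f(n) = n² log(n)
D < C < B < E < A

Comparing growth rates:
D = n^(1/3) is O(n^(1/3))
C = √n is O(√n)
B = 5n is O(n)
E = n² log(n) is O(n² log n)
A = n! is O(n!)

Therefore, the order from slowest to fastest is: D < C < B < E < A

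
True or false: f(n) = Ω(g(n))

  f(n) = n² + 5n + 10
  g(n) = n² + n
True

f(n) = n² + 5n + 10 and g(n) = n² + n are both O(n²).
Big-Ω permits equal growth rates (f ≥ c·g for some c > 0), so f(n) = Ω(g(n)) is true.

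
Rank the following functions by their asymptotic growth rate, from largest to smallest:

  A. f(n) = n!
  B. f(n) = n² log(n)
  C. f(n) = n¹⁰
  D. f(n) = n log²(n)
A > C > B > D

Comparing growth rates:
A = n! is O(n!)
C = n¹⁰ is O(n¹⁰)
B = n² log(n) is O(n² log n)
D = n log²(n) is O(n log² n)

Therefore, the order from fastest to slowest is: A > C > B > D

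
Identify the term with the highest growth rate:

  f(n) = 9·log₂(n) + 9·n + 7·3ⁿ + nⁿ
nⁿ

Looking at each term:
  - 9·log₂(n) is O(log n)
  - 9·n is O(n)
  - 7·3ⁿ is O(3ⁿ)
  - nⁿ is O(nⁿ)

The term nⁿ (O(nⁿ)) grows fastest and dominates all others.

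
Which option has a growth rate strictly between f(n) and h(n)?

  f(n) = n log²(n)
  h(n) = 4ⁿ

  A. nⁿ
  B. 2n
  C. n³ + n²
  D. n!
C

We need g(n) with n log²(n) = o(g(n)) and g(n) = o(4ⁿ), i.e. O(n log² n) ≺ g ≺ O(4ⁿ).
Check each option:
  A. nⁿ — O(nⁿ) does not grow strictly slower than h(n)
  B. 2n — O(n) does not grow strictly faster than f(n)
  C. n³ + n² — O(n³) is strictly between O(n log² n) and O(4ⁿ) ✓
  D. n! — O(n!) does not grow strictly slower than h(n)

Only option C (n³ + n²) lies strictly between.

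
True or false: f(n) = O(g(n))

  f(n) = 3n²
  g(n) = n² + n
True

f(n) = 3n² and g(n) = n² + n are both O(n²).
Big-O permits equal growth rates (f ≤ c·g for some c), so f(n) = O(g(n)) is true.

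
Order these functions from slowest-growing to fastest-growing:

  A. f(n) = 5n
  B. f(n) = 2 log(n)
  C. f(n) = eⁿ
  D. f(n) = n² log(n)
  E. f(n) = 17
E < B < A < D < C

Comparing growth rates:
E = 17 is O(1)
B = 2 log(n) is O(log n)
A = 5n is O(n)
D = n² log(n) is O(n² log n)
C = eⁿ is O(eⁿ)

Therefore, the order from slowest to fastest is: E < B < A < D < C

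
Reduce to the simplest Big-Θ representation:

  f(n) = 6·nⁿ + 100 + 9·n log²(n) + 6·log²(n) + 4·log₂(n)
Θ(nⁿ)

Order the terms by growth rate: 100 ≺ 4·log₂(n) ≺ 6·log²(n) ≺ 9·n log²(n) ≺ 6·nⁿ.
The fastest-growing term 6·nⁿ dominates as n → ∞; dropping its constant factor gives Θ(nⁿ).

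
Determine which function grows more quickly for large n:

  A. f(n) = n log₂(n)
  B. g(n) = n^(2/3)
A

f(n) = n log₂(n) is O(n log n), while g(n) = n^(2/3) is O(n^(2/3)).
Since O(n log n) grows faster than O(n^(2/3)), f(n) dominates.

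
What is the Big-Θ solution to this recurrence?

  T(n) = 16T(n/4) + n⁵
Θ(n⁵)

Master Theorem: a = 16, b = 4, f(n) = n⁵.
Compute the critical exponent d = log₄(16) = 2.
Compare f(n) = Θ(n⁵) against n^d:
  k = 5 > d = 2, so f(n) = Ω(n^(d+ε)) — Case 3.
  Regularity: a·(n/b)^5/n^5 = a/b^5 = 16/1024 < 1 ✓.
  The top-level work dominates: T(n) = Θ(f(n)) = Θ(n⁵).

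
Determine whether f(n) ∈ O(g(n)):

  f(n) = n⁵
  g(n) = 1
False

f(n) = n⁵ is O(n⁵), and g(n) = 1 is O(1).
Since O(n⁵) grows faster than O(1), f(n) = O(g(n)) is false.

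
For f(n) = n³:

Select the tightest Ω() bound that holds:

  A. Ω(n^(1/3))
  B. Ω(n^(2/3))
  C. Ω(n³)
C

f(n) = n³ is Ω(n³).
All listed options are valid Big-Ω bounds (lower bounds),
but Ω(n³) is the tightest (largest valid bound).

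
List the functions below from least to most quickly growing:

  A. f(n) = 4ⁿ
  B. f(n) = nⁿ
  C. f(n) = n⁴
C < A < B

Comparing growth rates:
C = n⁴ is O(n⁴)
A = 4ⁿ is O(4ⁿ)
B = nⁿ is O(nⁿ)

Therefore, the order from slowest to fastest is: C < A < B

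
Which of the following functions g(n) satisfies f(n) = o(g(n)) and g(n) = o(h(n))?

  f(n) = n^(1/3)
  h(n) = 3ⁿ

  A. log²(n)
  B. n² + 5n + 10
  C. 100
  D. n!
B

We need g(n) with n^(1/3) = o(g(n)) and g(n) = o(3ⁿ), i.e. O(n^(1/3)) ≺ g ≺ O(3ⁿ).
Check each option:
  A. log²(n) — O(log² n) does not grow strictly faster than f(n)
  B. n² + 5n + 10 — O(n²) is strictly between O(n^(1/3)) and O(3ⁿ) ✓
  C. 100 — O(1) does not grow strictly faster than f(n)
  D. n! — O(n!) does not grow strictly slower than h(n)

Only option B (n² + 5n + 10) lies strictly between.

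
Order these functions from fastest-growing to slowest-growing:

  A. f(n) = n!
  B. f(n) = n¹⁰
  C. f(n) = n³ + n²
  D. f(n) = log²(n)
A > B > C > D

Comparing growth rates:
A = n! is O(n!)
B = n¹⁰ is O(n¹⁰)
C = n³ + n² is O(n³)
D = log²(n) is O(log² n)

Therefore, the order from fastest to slowest is: A > B > C > D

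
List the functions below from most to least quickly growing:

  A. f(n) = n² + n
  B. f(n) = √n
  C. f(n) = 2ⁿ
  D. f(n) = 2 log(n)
C > A > B > D

Comparing growth rates:
C = 2ⁿ is O(2ⁿ)
A = n² + n is O(n²)
B = √n is O(√n)
D = 2 log(n) is O(log n)

Therefore, the order from fastest to slowest is: C > A > B > D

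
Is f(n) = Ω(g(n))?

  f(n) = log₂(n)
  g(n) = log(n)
True

f(n) = log₂(n) and g(n) = log(n) are both O(log n).
Big-Ω permits equal growth rates (f ≥ c·g for some c > 0), so f(n) = Ω(g(n)) is true.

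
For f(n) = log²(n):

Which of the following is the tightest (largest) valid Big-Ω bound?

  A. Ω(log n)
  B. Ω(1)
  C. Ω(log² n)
C

f(n) = log²(n) is Ω(log² n).
All listed options are valid Big-Ω bounds (lower bounds),
but Ω(log² n) is the tightest (largest valid bound).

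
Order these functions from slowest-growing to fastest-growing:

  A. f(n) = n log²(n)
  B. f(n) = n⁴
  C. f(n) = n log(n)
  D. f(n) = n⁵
C < A < B < D

Comparing growth rates:
C = n log(n) is O(n log n)
A = n log²(n) is O(n log² n)
B = n⁴ is O(n⁴)
D = n⁵ is O(n⁵)

Therefore, the order from slowest to fastest is: C < A < B < D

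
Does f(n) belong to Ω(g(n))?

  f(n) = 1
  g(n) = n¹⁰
False

f(n) = 1 is O(1), and g(n) = n¹⁰ is O(n¹⁰).
Since O(1) grows slower than O(n¹⁰), f(n) = Ω(g(n)) is false.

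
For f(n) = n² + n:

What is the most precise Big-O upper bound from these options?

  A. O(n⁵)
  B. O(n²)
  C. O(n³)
B

f(n) = n² + n is O(n²).
All listed options are valid Big-O bounds (upper bounds),
but O(n²) is the tightest (smallest valid bound).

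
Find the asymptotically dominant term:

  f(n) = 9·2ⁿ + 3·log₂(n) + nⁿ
nⁿ

Looking at each term:
  - 9·2ⁿ is O(2ⁿ)
  - 3·log₂(n) is O(log n)
  - nⁿ is O(nⁿ)

The term nⁿ (O(nⁿ)) grows fastest and dominates all others.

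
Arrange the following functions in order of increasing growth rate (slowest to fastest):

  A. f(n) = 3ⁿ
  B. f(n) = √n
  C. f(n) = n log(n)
B < C < A

Comparing growth rates:
B = √n is O(√n)
C = n log(n) is O(n log n)
A = 3ⁿ is O(3ⁿ)

Therefore, the order from slowest to fastest is: B < C < A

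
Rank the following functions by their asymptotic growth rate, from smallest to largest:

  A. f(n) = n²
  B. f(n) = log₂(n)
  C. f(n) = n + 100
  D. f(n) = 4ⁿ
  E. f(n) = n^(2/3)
B < E < C < A < D

Comparing growth rates:
B = log₂(n) is O(log n)
E = n^(2/3) is O(n^(2/3))
C = n + 100 is O(n)
A = n² is O(n²)
D = 4ⁿ is O(4ⁿ)

Therefore, the order from slowest to fastest is: B < E < C < A < D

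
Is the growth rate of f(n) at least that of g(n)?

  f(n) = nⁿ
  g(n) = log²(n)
True

f(n) = nⁿ is O(nⁿ), and g(n) = log²(n) is O(log² n).
Since O(nⁿ) grows at least as fast as O(log² n), f(n) = Ω(g(n)) is true.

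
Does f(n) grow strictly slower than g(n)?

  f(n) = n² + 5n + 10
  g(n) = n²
False

f(n) = n² + 5n + 10 is O(n²), and g(n) = n² is O(n²).
Since they have the same growth rate, f(n) = o(g(n)) is false.
(f = o(g) requires f to grow strictly slower, not equal.)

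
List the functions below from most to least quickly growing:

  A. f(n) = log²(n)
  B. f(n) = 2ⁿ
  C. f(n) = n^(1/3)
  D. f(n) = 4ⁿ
D > B > C > A

Comparing growth rates:
D = 4ⁿ is O(4ⁿ)
B = 2ⁿ is O(2ⁿ)
C = n^(1/3) is O(n^(1/3))
A = log²(n) is O(log² n)

Therefore, the order from fastest to slowest is: D > B > C > A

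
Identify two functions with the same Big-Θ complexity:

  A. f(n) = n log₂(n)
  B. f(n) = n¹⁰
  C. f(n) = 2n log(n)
A and C

Examining each function:
  A. n log₂(n) is O(n log n)
  B. n¹⁰ is O(n¹⁰)
  C. 2n log(n) is O(n log n)

Functions A and C both have the same complexity class.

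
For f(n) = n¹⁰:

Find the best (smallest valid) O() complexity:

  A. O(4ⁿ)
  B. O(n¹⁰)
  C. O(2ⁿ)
B

f(n) = n¹⁰ is O(n¹⁰).
All listed options are valid Big-O bounds (upper bounds),
but O(n¹⁰) is the tightest (smallest valid bound).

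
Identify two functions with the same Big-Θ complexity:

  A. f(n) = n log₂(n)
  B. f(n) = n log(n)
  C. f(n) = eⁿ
A and B

Examining each function:
  A. n log₂(n) is O(n log n)
  B. n log(n) is O(n log n)
  C. eⁿ is O(eⁿ)

Functions A and B both have the same complexity class.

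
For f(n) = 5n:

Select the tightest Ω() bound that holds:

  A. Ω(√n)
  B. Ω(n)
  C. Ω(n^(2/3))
B

f(n) = 5n is Ω(n).
All listed options are valid Big-Ω bounds (lower bounds),
but Ω(n) is the tightest (largest valid bound).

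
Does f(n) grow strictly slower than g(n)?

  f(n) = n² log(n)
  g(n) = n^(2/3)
False

f(n) = n² log(n) is O(n² log n), and g(n) = n^(2/3) is O(n^(2/3)).
Since O(n² log n) grows faster than or equal to O(n^(2/3)), f(n) = o(g(n)) is false.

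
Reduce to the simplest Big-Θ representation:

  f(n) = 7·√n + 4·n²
Θ(n²)

Order the terms by growth rate: 7·√n ≺ 4·n².
The fastest-growing term 4·n² dominates as n → ∞; dropping its constant factor gives Θ(n²).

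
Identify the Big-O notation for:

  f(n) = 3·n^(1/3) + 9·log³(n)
O(n^(1/3))

The dominant term in 3·n^(1/3) + 9·log³(n) is 3·n^(1/3), which is Θ(n^(1/3)).
Lower-order terms (9·log³(n)) are asymptotically negligible.
Constants are absorbed, so the tightest bound is O(n^(1/3)).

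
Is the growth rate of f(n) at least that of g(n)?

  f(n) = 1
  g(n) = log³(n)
False

f(n) = 1 is O(1), and g(n) = log³(n) is O(log³ n).
Since O(1) grows slower than O(log³ n), f(n) = Ω(g(n)) is false.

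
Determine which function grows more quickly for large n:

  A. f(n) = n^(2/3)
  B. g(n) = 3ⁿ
B

f(n) = n^(2/3) is O(n^(2/3)), while g(n) = 3ⁿ is O(3ⁿ).
Since O(3ⁿ) grows faster than O(n^(2/3)), g(n) dominates.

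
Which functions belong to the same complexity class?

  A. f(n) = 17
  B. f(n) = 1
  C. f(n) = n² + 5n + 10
A and B

Examining each function:
  A. 17 is O(1)
  B. 1 is O(1)
  C. n² + 5n + 10 is O(n²)

Functions A and B both have the same complexity class.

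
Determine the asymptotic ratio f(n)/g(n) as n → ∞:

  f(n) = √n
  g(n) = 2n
0

Since √n (O(√n)) grows slower than 2n (O(n)),
the ratio f(n)/g(n) → 0 as n → ∞.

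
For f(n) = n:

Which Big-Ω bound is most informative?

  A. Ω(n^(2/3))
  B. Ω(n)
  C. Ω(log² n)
B

f(n) = n is Ω(n).
All listed options are valid Big-Ω bounds (lower bounds),
but Ω(n) is the tightest (largest valid bound).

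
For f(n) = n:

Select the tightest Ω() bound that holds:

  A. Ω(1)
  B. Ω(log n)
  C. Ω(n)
C

f(n) = n is Ω(n).
All listed options are valid Big-Ω bounds (lower bounds),
but Ω(n) is the tightest (largest valid bound).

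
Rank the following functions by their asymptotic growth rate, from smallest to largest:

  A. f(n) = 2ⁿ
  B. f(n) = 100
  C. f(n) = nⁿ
B < A < C

Comparing growth rates:
B = 100 is O(1)
A = 2ⁿ is O(2ⁿ)
C = nⁿ is O(nⁿ)

Therefore, the order from slowest to fastest is: B < A < C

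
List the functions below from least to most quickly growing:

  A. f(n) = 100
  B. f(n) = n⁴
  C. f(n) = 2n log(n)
A < C < B

Comparing growth rates:
A = 100 is O(1)
C = 2n log(n) is O(n log n)
B = n⁴ is O(n⁴)

Therefore, the order from slowest to fastest is: A < C < B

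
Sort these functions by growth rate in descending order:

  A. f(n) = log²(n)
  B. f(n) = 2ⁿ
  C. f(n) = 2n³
B > C > A

Comparing growth rates:
B = 2ⁿ is O(2ⁿ)
C = 2n³ is O(n³)
A = log²(n) is O(log² n)

Therefore, the order from fastest to slowest is: B > C > A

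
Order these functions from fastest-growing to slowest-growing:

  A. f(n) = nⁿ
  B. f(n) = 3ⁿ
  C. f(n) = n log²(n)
A > B > C

Comparing growth rates:
A = nⁿ is O(nⁿ)
B = 3ⁿ is O(3ⁿ)
C = n log²(n) is O(n log² n)

Therefore, the order from fastest to slowest is: A > B > C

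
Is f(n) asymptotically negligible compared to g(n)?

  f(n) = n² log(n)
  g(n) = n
False

f(n) = n² log(n) is O(n² log n), and g(n) = n is O(n).
Since O(n² log n) grows faster than or equal to O(n), f(n) = o(g(n)) is false.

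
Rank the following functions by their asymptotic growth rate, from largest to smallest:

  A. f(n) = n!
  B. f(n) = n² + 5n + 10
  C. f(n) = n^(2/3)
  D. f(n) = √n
A > B > C > D

Comparing growth rates:
A = n! is O(n!)
B = n² + 5n + 10 is O(n²)
C = n^(2/3) is O(n^(2/3))
D = √n is O(√n)

Therefore, the order from fastest to slowest is: A > B > C > D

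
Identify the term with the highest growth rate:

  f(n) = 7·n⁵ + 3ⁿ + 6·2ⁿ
3ⁿ

Looking at each term:
  - 7·n⁵ is O(n⁵)
  - 3ⁿ is O(3ⁿ)
  - 6·2ⁿ is O(2ⁿ)

The term 3ⁿ (O(3ⁿ)) grows fastest and dominates all others.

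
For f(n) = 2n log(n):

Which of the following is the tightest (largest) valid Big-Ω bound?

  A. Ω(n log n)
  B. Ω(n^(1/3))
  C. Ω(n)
A

f(n) = 2n log(n) is Ω(n log n).
All listed options are valid Big-Ω bounds (lower bounds),
but Ω(n log n) is the tightest (largest valid bound).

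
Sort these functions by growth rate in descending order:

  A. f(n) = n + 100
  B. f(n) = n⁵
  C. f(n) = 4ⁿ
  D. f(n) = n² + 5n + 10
C > B > D > A

Comparing growth rates:
C = 4ⁿ is O(4ⁿ)
B = n⁵ is O(n⁵)
D = n² + 5n + 10 is O(n²)
A = n + 100 is O(n)

Therefore, the order from fastest to slowest is: C > B > D > A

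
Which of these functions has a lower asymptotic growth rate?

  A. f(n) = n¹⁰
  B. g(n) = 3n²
B

f(n) = n¹⁰ is O(n¹⁰), while g(n) = 3n² is O(n²).
Since O(n²) grows slower than O(n¹⁰), g(n) is dominated.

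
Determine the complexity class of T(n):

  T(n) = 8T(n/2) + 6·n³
Θ(n³ log n)

Master Theorem: a = 8, b = 2, f(n) = 6·n³.
Compute the critical exponent d = log₂(8) = 3.
Compare f(n) = Θ(n³) against n^d:
  k = 3 = d, so f(n) = Θ(n^d) — Case 2.
  Work is balanced across levels: T(n) = Θ(n^d log n) = Θ(n³ log n).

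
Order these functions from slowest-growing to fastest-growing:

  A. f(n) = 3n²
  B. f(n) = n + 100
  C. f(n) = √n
C < B < A

Comparing growth rates:
C = √n is O(√n)
B = n + 100 is O(n)
A = 3n² is O(n²)

Therefore, the order from slowest to fastest is: C < B < A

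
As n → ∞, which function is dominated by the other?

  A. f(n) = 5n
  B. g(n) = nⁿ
A

f(n) = 5n is O(n), while g(n) = nⁿ is O(nⁿ).
Since O(n) grows slower than O(nⁿ), f(n) is dominated.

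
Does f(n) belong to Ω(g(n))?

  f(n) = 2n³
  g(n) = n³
True

f(n) = 2n³ and g(n) = n³ are both O(n³).
Big-Ω permits equal growth rates (f ≥ c·g for some c > 0), so f(n) = Ω(g(n)) is true.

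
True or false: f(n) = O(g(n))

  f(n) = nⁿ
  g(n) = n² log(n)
False

f(n) = nⁿ is O(nⁿ), and g(n) = n² log(n) is O(n² log n).
Since O(nⁿ) grows faster than O(n² log n), f(n) = O(g(n)) is false.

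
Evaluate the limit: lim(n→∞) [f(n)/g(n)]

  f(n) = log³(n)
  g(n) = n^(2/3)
0

Since log³(n) (O(log³ n)) grows slower than n^(2/3) (O(n^(2/3))),
the ratio f(n)/g(n) → 0 as n → ∞.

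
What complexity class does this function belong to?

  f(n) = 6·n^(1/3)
O(n^(1/3))

The dominant term in 6·n^(1/3) is 6·n^(1/3), which is Θ(n^(1/3)).
Constants are absorbed, so the tightest bound is O(n^(1/3)).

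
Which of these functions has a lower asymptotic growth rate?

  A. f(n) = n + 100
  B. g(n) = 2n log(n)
A

f(n) = n + 100 is O(n), while g(n) = 2n log(n) is O(n log n).
Since O(n) grows slower than O(n log n), f(n) is dominated.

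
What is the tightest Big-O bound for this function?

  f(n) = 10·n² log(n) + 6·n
O(n² log n)

The dominant term in 10·n² log(n) + 6·n is 10·n² log(n), which is Θ(n² log n).
Lower-order terms (6·n) are asymptotically negligible.
Constants are absorbed, so the tightest bound is O(n² log n).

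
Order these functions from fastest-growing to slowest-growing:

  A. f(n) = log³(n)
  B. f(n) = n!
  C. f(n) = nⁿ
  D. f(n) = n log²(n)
C > B > D > A

Comparing growth rates:
C = nⁿ is O(nⁿ)
B = n! is O(n!)
D = n log²(n) is O(n log² n)
A = log³(n) is O(log³ n)

Therefore, the order from fastest to slowest is: C > B > D > A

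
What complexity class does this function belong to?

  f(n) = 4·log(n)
O(log n)

The dominant term in 4·log(n) is 4·log(n), which is Θ(log n).
Constants are absorbed, so the tightest bound is O(log n).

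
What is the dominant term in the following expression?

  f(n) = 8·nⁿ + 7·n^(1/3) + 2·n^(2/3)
8·nⁿ

Looking at each term:
  - 8·nⁿ is O(nⁿ)
  - 7·n^(1/3) is O(n^(1/3))
  - 2·n^(2/3) is O(n^(2/3))

The term 8·nⁿ (O(nⁿ)) grows fastest and dominates all others.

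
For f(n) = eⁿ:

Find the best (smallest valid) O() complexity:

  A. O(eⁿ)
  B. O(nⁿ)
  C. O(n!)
A

f(n) = eⁿ is O(eⁿ).
All listed options are valid Big-O bounds (upper bounds),
but O(eⁿ) is the tightest (smallest valid bound).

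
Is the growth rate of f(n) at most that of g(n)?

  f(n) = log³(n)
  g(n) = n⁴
True

f(n) = log³(n) is O(log³ n), and g(n) = n⁴ is O(n⁴).
Since O(log³ n) ⊆ O(n⁴) (f grows no faster than g), f(n) = O(g(n)) is true.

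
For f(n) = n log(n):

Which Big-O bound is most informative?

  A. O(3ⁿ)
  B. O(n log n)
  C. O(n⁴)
B

f(n) = n log(n) is O(n log n).
All listed options are valid Big-O bounds (upper bounds),
but O(n log n) is the tightest (smallest valid bound).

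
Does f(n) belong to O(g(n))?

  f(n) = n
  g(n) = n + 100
True

f(n) = n and g(n) = n + 100 are both O(n).
Big-O permits equal growth rates (f ≤ c·g for some c), so f(n) = O(g(n)) is true.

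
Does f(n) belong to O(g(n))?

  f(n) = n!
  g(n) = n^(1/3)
False

f(n) = n! is O(n!), and g(n) = n^(1/3) is O(n^(1/3)).
Since O(n!) grows faster than O(n^(1/3)), f(n) = O(g(n)) is false.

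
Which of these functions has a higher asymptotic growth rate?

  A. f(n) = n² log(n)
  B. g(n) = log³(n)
A

f(n) = n² log(n) is O(n² log n), while g(n) = log³(n) is O(log³ n).
Since O(n² log n) grows faster than O(log³ n), f(n) dominates.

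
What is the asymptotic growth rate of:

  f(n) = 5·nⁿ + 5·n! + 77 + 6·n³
Θ(nⁿ)

Order the terms by growth rate: 77 ≺ 6·n³ ≺ 5·n! ≺ 5·nⁿ.
The fastest-growing term 5·nⁿ dominates as n → ∞; dropping its constant factor gives Θ(nⁿ).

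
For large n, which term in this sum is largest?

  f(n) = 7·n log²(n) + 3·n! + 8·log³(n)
3·n!

Looking at each term:
  - 7·n log²(n) is O(n log² n)
  - 3·n! is O(n!)
  - 8·log³(n) is O(log³ n)

The term 3·n! (O(n!)) grows fastest and dominates all others.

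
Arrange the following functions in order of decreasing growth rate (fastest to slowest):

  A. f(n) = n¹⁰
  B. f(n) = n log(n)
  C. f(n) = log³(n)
A > B > C

Comparing growth rates:
A = n¹⁰ is O(n¹⁰)
B = n log(n) is O(n log n)
C = log³(n) is O(log³ n)

Therefore, the order from fastest to slowest is: A > B > C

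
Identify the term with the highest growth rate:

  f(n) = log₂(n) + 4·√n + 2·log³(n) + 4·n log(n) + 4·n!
4·n!

Looking at each term:
  - log₂(n) is O(log n)
  - 4·√n is O(√n)
  - 2·log³(n) is O(log³ n)
  - 4·n log(n) is O(n log n)
  - 4·n! is O(n!)

The term 4·n! (O(n!)) grows fastest and dominates all others.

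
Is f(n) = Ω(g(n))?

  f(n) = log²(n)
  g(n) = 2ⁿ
False

f(n) = log²(n) is O(log² n), and g(n) = 2ⁿ is O(2ⁿ).
Since O(log² n) grows slower than O(2ⁿ), f(n) = Ω(g(n)) is false.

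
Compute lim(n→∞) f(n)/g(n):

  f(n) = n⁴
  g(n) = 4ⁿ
0

Since n⁴ (O(n⁴)) grows slower than 4ⁿ (O(4ⁿ)),
the ratio f(n)/g(n) → 0 as n → ∞.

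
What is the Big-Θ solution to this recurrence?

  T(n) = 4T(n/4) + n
Θ(n log n)

Master Theorem: a = 4, b = 4, f(n) = n.
Compute the critical exponent d = log₄(4) = 1.
Compare f(n) = Θ(n) against n^d:
  k = 1 = d, so f(n) = Θ(n^d) — Case 2.
  Work is balanced across levels: T(n) = Θ(n^d log n) = Θ(n log n).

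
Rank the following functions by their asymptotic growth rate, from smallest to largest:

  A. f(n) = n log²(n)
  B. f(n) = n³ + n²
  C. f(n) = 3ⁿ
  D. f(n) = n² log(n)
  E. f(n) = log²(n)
E < A < D < B < C

Comparing growth rates:
E = log²(n) is O(log² n)
A = n log²(n) is O(n log² n)
D = n² log(n) is O(n² log n)
B = n³ + n² is O(n³)
C = 3ⁿ is O(3ⁿ)

Therefore, the order from slowest to fastest is: E < A < D < B < C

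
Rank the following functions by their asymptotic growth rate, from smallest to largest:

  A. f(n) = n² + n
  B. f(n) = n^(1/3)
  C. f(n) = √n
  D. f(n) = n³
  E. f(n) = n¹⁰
B < C < A < D < E

Comparing growth rates:
B = n^(1/3) is O(n^(1/3))
C = √n is O(√n)
A = n² + n is O(n²)
D = n³ is O(n³)
E = n¹⁰ is O(n¹⁰)

Therefore, the order from slowest to fastest is: B < C < A < D < E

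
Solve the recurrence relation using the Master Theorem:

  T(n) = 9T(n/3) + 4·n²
Θ(n² log n)

Master Theorem: a = 9, b = 3, f(n) = 4·n².
Compute the critical exponent d = log₃(9) = 2.
Compare f(n) = Θ(n²) against n^d:
  k = 2 = d, so f(n) = Θ(n^d) — Case 2.
  Work is balanced across levels: T(n) = Θ(n^d log n) = Θ(n² log n).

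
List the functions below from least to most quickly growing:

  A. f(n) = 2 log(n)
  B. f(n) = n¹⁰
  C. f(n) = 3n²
A < C < B

Comparing growth rates:
A = 2 log(n) is O(log n)
C = 3n² is O(n²)
B = n¹⁰ is O(n¹⁰)

Therefore, the order from slowest to fastest is: A < C < B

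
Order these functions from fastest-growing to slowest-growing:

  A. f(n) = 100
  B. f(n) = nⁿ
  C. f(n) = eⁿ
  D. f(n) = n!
B > D > C > A

Comparing growth rates:
B = nⁿ is O(nⁿ)
D = n! is O(n!)
C = eⁿ is O(eⁿ)
A = 100 is O(1)

Therefore, the order from fastest to slowest is: B > D > C > A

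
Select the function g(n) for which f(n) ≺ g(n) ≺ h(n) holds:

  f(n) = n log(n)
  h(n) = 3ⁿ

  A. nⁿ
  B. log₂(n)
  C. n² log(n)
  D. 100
C

We need g(n) with n log(n) = o(g(n)) and g(n) = o(3ⁿ), i.e. O(n log n) ≺ g ≺ O(3ⁿ).
Check each option:
  A. nⁿ — O(nⁿ) does not grow strictly slower than h(n)
  B. log₂(n) — O(log n) does not grow strictly faster than f(n)
  C. n² log(n) — O(n² log n) is strictly between O(n log n) and O(3ⁿ) ✓
  D. 100 — O(1) does not grow strictly faster than f(n)

Only option C (n² log(n)) lies strictly between.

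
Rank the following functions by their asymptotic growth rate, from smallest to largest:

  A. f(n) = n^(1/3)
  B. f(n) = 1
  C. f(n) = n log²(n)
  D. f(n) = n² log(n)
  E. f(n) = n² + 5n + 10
B < A < C < E < D

Comparing growth rates:
B = 1 is O(1)
A = n^(1/3) is O(n^(1/3))
C = n log²(n) is O(n log² n)
E = n² + 5n + 10 is O(n²)
D = n² log(n) is O(n² log n)

Therefore, the order from slowest to fastest is: B < A < C < E < D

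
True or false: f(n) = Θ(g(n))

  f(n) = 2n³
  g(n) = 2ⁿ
False

f(n) = 2n³ is O(n³), and g(n) = 2ⁿ is O(2ⁿ).
Since they have different growth rates, f(n) = Θ(g(n)) is false.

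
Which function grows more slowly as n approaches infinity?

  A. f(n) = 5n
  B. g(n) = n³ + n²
A

f(n) = 5n is O(n), while g(n) = n³ + n² is O(n³).
Since O(n) grows slower than O(n³), f(n) is dominated.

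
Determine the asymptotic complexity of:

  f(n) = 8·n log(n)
O(n log n)

The dominant term in 8·n log(n) is 8·n log(n), which is Θ(n log n).
Constants are absorbed, so the tightest bound is O(n log n).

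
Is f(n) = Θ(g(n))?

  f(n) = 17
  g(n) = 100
True

f(n) = 17 and g(n) = 100 are both O(1).
Since they have the same asymptotic growth rate, f(n) = Θ(g(n)) is true.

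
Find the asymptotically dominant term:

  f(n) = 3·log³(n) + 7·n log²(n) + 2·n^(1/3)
7·n log²(n)

Looking at each term:
  - 3·log³(n) is O(log³ n)
  - 7·n log²(n) is O(n log² n)
  - 2·n^(1/3) is O(n^(1/3))

The term 7·n log²(n) (O(n log² n)) grows fastest and dominates all others.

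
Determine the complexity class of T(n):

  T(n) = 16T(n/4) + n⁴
Θ(n⁴)

Master Theorem: a = 16, b = 4, f(n) = n⁴.
Compute the critical exponent d = log₄(16) = 2.
Compare f(n) = Θ(n⁴) against n^d:
  k = 4 > d = 2, so f(n) = Ω(n^(d+ε)) — Case 3.
  Regularity: a·(n/b)^4/n^4 = a/b^4 = 16/256 < 1 ✓.
  The top-level work dominates: T(n) = Θ(f(n)) = Θ(n⁴).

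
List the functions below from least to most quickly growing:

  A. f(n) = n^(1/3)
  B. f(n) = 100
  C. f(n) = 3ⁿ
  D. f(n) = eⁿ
B < A < D < C

Comparing growth rates:
B = 100 is O(1)
A = n^(1/3) is O(n^(1/3))
D = eⁿ is O(eⁿ)
C = 3ⁿ is O(3ⁿ)

Therefore, the order from slowest to fastest is: B < A < D < C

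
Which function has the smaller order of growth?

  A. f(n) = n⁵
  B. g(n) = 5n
B

f(n) = n⁵ is O(n⁵), while g(n) = 5n is O(n).
Since O(n) grows slower than O(n⁵), g(n) is dominated.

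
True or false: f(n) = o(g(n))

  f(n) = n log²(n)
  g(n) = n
False

f(n) = n log²(n) is O(n log² n), and g(n) = n is O(n).
Since O(n log² n) grows faster than or equal to O(n), f(n) = o(g(n)) is false.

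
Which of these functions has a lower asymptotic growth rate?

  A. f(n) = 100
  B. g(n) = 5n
A

f(n) = 100 is O(1), while g(n) = 5n is O(n).
Since O(1) grows slower than O(n), f(n) is dominated.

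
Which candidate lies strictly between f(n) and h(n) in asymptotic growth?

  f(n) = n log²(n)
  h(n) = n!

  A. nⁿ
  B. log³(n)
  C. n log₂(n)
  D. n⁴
D

We need g(n) with n log²(n) = o(g(n)) and g(n) = o(n!), i.e. O(n log² n) ≺ g ≺ O(n!).
Check each option:
  A. nⁿ — O(nⁿ) does not grow strictly slower than h(n)
  B. log³(n) — O(log³ n) does not grow strictly faster than f(n)
  C. n log₂(n) — O(n log n) does not grow strictly faster than f(n)
  D. n⁴ — O(n⁴) is strictly between O(n log² n) and O(n!) ✓

Only option D (n⁴) lies strictly between.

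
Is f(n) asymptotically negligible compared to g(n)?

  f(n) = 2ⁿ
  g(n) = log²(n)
False

f(n) = 2ⁿ is O(2ⁿ), and g(n) = log²(n) is O(log² n).
Since O(2ⁿ) grows faster than or equal to O(log² n), f(n) = o(g(n)) is false.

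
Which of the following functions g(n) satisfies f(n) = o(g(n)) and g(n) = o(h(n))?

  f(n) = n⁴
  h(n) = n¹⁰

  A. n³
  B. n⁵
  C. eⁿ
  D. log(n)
B

We need g(n) with n⁴ = o(g(n)) and g(n) = o(n¹⁰), i.e. O(n⁴) ≺ g ≺ O(n¹⁰).
Check each option:
  A. n³ — O(n³) does not grow strictly faster than f(n)
  B. n⁵ — O(n⁵) is strictly between O(n⁴) and O(n¹⁰) ✓
  C. eⁿ — O(eⁿ) does not grow strictly slower than h(n)
  D. log(n) — O(log n) does not grow strictly faster than f(n)

Only option B (n⁵) lies strictly between.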